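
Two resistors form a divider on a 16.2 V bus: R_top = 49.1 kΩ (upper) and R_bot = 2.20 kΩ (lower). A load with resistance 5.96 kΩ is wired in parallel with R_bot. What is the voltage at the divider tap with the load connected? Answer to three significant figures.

The load sits in parallel with R_bot: R_bot‖R_L = (2.20 × 5.96) / (2.20 + 5.96) = 1.607 kΩ.
V_out = 16.2 × 1.607 / (49.1 + 1.607) = 16.2 × 1.607/50.71 = 0.513 V.
(Unloaded it would have been 0.695 V.)

V_out ≈ 0.513 V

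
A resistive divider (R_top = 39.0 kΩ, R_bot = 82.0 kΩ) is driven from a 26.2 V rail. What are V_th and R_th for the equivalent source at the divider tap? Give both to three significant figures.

V_th is the open-circuit tap voltage: 26.2 × 82.0/(39.0 + 82.0) = 17.8 V.
With the supply zeroed, R_top and R_bot appear in parallel from the tap: R_th = R_top‖R_bot = (39.0 × 82.0)/121.0 = 26.4 kΩ.

V_th = 17.8 V, R_th = 26.4 kΩ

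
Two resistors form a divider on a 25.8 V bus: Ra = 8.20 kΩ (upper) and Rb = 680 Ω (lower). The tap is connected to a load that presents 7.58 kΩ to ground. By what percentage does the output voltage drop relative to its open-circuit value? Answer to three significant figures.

The divider's output (Thévenin) resistance is Ra‖Rb = 627.9 Ω.
Fractional drop under load = R_th/(R_th + R_L) = 627.9 / (627.9 + 7580) = 0.07650.
So the output falls by 7.65 %.

7.65 %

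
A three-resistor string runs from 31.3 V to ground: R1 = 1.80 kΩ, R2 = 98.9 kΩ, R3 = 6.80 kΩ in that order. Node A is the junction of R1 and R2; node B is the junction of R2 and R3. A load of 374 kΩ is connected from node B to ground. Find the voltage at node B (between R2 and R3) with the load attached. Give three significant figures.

V ≈ 1.95 V

At node B, R3 is in parallel with the load: R3‖R_L = 6.679 kΩ.
Below node A the resistance is R2 + (R3‖R_L) = 105.6 kΩ, so V_A = 31.3 × 105.6/107.4 = 30.78 V.
Then V_B = V_A × (R3‖R_L)/(R2 + R3‖R_L) = 30.78 × 6.679/105.6 = 1.95 V.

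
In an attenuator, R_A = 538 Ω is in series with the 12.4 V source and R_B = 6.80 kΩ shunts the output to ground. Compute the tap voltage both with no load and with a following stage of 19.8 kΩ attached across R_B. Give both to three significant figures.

Open-circuit: V = 12.4 × 6800/(538 + 6800) = 11.5 V.
With the load, R_B becomes R_B‖R_L = 5062 Ω, so V = 12.4 × 5062/5600 = 11.2 V.

Unloaded: 11.5 V; loaded: 11.2 V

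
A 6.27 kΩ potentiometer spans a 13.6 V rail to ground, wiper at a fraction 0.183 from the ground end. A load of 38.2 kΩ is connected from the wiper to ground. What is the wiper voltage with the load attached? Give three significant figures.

The wiper splits the pot into (1−α)R = 5.123 kΩ above and αR = 1.147 kΩ below.
Lower section ‖ load = 1.114 kΩ.
V_wiper = 13.6 × 1.114/(5.123 + 1.114) = 2.43 V.

V ≈ 2.43 V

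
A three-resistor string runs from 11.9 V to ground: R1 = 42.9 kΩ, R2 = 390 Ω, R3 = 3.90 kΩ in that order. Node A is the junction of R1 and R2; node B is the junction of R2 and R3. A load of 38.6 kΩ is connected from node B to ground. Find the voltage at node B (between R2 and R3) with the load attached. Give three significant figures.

V ≈ 0.900 V

At node B, R3 is in parallel with the load: R3‖R_L = 3542 Ω.
Below node A the resistance is R2 + (R3‖R_L) = 3932 Ω, so V_A = 11.9 × 3932/46830 = 0.9991 V.
Then V_B = V_A × (R3‖R_L)/(R2 + R3‖R_L) = 0.9991 × 3542/3932 = 0.900 V.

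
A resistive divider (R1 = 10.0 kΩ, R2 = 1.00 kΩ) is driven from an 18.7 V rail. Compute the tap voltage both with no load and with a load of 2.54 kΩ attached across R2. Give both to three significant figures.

Unloaded: 1.70 V; loaded: 1.25 V

Open-circuit: V = 18.7 × 1.00/(10.0 + 1.00) = 1.70 V.
With the load, R2 becomes R2‖R_L = 0.7175 kΩ, so V = 18.7 × 0.7175/10.72 = 1.25 V.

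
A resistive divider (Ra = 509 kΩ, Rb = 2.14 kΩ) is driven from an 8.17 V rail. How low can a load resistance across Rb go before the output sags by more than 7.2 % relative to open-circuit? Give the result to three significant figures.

R_L(min) ≈ 27.5 kΩ

Output resistance R_th = Ra‖Rb = (509 × 2.14)/511.1 = 2.131 kΩ.
The fractional drop is R_th/(R_th + R_L); requiring this ≤ 0.0720 gives R_L ≥ R_th(1/0.0720 − 1) = 2.131 × 12.89 = 27.5 kΩ.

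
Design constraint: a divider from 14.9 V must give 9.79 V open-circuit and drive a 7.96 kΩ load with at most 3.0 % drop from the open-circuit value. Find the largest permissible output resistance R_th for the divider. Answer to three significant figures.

R_th ≤ 246 Ω

Loading drop = R_th/(R_th + R_L) ≤ 0.0300, so R_th ≤ R_L · ε/(1−ε) = 7.96 kΩ × 0.0300/0.9700 = 246 Ω.
(Any R1, R2 with R2/(R1+R2) = 0.657 and R1‖R2 ≤ 246 Ω will meet the spec.)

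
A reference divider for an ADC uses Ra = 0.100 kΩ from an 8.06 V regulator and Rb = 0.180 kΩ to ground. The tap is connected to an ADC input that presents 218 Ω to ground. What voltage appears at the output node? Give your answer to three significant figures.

V_out ≈ 4.00 V

The load sits in parallel with Rb: Rb‖R_L = (180 × 218) / (180 + 218) = 98.59 Ω.
V_out = 8.06 × 98.59 / (100 + 98.59) = 8.06 × 98.59/198.6 = 4.00 V.
(Unloaded it would have been 5.18 V.)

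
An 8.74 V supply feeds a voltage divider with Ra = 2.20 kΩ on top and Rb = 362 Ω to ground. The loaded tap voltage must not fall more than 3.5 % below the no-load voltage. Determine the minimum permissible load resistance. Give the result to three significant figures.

Output resistance R_th = Ra‖Rb = (2200 × 362)/2562 = 310.9 Ω.
The fractional drop is R_th/(R_th + R_L); requiring this ≤ 0.0350 gives R_L ≥ R_th(1/0.0350 − 1) = 310.9 × 27.57 = 8.57 kΩ.

R_L(min) ≈ 8.57 kΩ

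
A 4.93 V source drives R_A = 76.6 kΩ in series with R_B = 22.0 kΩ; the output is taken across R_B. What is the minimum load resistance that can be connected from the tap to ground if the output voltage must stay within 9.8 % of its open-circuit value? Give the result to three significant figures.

Output resistance R_th = R_A‖R_B = (76.6 × 22.0)/98.60 = 17.09 kΩ.
The fractional drop is R_th/(R_th + R_L); requiring this ≤ 0.0980 gives R_L ≥ R_th(1/0.0980 − 1) = 17.09 × 9.204 = 157 kΩ.

R_L(min) ≈ 157 kΩ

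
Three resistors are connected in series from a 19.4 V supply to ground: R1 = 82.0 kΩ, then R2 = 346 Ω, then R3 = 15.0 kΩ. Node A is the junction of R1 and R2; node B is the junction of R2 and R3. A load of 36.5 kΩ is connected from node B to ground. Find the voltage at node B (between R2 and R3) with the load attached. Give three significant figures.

At node B, R3 is in parallel with the load: R3‖R_L = 10630 Ω.
Below node A the resistance is R2 + (R3‖R_L) = 10980 Ω, so V_A = 19.4 × 10980/92980 = 2.290 V.
Then V_B = V_A × (R3‖R_L)/(R2 + R3‖R_L) = 2.290 × 10630/10980 = 2.22 V.

V ≈ 2.22 V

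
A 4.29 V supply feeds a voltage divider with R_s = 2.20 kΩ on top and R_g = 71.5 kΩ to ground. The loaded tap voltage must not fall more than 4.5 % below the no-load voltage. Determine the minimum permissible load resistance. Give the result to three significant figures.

R_L(min) ≈ 45.3 kΩ

Output resistance R_th = R_s‖R_g = (2.20 × 71.5)/73.70 = 2.134 kΩ.
The fractional drop is R_th/(R_th + R_L); requiring this ≤ 0.0450 gives R_L ≥ R_th(1/0.0450 − 1) = 2.134 × 21.22 = 45.3 kΩ.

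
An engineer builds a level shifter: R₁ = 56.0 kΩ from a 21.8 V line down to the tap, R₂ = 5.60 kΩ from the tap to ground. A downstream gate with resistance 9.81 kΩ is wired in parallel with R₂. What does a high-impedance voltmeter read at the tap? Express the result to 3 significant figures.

V_out ≈ 1.30 V

The load sits in parallel with R₂: R₂‖R_L = (5.60 × 9.81) / (5.60 + 9.81) = 3.565 kΩ.
V_out = 21.8 × 3.565 / (56.0 + 3.565) = 21.8 × 3.565/59.56 = 1.30 V.
(Unloaded it would have been 1.98 V.)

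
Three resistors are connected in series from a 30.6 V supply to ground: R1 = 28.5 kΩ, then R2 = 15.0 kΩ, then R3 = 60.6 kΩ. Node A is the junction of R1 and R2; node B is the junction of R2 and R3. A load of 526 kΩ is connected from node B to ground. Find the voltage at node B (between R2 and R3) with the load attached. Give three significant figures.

At node B, R3 is in parallel with the load: R3‖R_L = 54.34 kΩ.
Below node A the resistance is R2 + (R3‖R_L) = 69.34 kΩ, so V_A = 30.6 × 69.34/97.84 = 21.69 V.
Then V_B = V_A × (R3‖R_L)/(R2 + R3‖R_L) = 21.69 × 54.34/69.34 = 17.0 V.

V ≈ 17.0 V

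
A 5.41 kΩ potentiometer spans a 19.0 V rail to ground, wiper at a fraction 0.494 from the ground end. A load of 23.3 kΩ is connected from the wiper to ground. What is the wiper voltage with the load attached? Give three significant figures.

V ≈ 8.87 V

The wiper splits the pot into (1−α)R = 2.737 kΩ above and αR = 2.673 kΩ below.
Lower section ‖ load = 2.398 kΩ.
V_wiper = 19.0 × 2.398/(2.737 + 2.398) = 8.87 V.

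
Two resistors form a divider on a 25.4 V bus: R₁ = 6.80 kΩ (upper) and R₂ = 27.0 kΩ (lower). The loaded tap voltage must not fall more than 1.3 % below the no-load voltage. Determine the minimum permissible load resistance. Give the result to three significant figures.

Output resistance R_th = R₁‖R₂ = (6.80 × 27.0)/33.80 = 5.432 kΩ.
The fractional drop is R_th/(R_th + R_L); requiring this ≤ 0.0130 gives R_L ≥ R_th(1/0.0130 − 1) = 5.432 × 75.92 = 412 kΩ.

R_L(min) ≈ 412 kΩ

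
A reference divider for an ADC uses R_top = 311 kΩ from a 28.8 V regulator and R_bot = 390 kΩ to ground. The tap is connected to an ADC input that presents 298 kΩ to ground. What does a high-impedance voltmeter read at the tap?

The load sits in parallel with R_bot: R_bot‖R_L = (390 × 298) / (390 + 298) = 168.9 kΩ.
V_out = 28.8 × 168.9 / (311 + 168.9) = 28.8 × 168.9/479.9 = 10.1 V.
(Unloaded it would have been 16.0 V.)

V_out ≈ 10.1 V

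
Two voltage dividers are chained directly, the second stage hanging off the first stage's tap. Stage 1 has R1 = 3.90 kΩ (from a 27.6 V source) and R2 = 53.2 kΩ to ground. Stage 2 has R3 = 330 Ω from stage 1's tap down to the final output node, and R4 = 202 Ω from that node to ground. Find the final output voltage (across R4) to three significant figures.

Stage 2 presents R3+R4 = 532.0 Ω as a load on stage 1's tap.
Stage 1's lower leg becomes R2‖(R3+R4) = 526.7 Ω, so V_mid = 27.6 × 526.7/4427 = 3.284 V.
Stage 2 is itself unloaded: V_out = V_mid × R4/(R3+R4) = 3.284 × 202/532.0 = 1.25 V.

V_out ≈ 1.25 V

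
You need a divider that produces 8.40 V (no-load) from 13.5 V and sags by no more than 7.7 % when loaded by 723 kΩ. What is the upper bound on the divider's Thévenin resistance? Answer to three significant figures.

R_th ≤ 60.3 kΩ

Loading drop = R_th/(R_th + R_L) ≤ 0.0770, so R_th ≤ R_L · ε/(1−ε) = 723 kΩ × 0.0770/0.9230 = 60.3 kΩ.
(Any R1, R2 with R2/(R1+R2) = 0.622 and R1‖R2 ≤ 60.3 kΩ will meet the spec.)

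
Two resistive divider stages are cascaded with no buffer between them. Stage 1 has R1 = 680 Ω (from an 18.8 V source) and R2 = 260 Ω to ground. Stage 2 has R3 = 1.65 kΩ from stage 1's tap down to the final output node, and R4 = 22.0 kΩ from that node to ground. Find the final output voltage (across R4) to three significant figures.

V_out ≈ 4.80 V

Stage 2 presents R3+R4 = 23650 Ω as a load on stage 1's tap.
Stage 1's lower leg becomes R2‖(R3+R4) = 257.2 Ω, so V_mid = 18.8 × 257.2/937.2 = 5.159 V.
Stage 2 is itself unloaded: V_out = V_mid × R4/(R3+R4) = 5.159 × 22000/23650 = 4.80 V.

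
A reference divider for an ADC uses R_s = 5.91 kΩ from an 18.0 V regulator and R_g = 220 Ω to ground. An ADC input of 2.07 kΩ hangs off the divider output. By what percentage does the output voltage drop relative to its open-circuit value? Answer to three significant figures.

Unloaded V = 18.0 × 220/6130 = 0.64600 V.
Loaded: R_g‖R_L = 198.9 Ω, giving V = 18.0 × 198.9/6109 = 0.58596 V.
Drop = (0.64600 − 0.58596) / 0.64600 = 9.29 %.

9.29 %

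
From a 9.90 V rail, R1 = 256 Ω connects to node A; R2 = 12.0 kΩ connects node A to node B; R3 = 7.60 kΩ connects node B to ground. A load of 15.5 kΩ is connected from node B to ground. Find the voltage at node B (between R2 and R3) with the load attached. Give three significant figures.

At node B, R3 is in parallel with the load: R3‖R_L = 5100 Ω.
Below node A the resistance is R2 + (R3‖R_L) = 17100 Ω, so V_A = 9.90 × 17100/17360 = 9.754 V.
Then V_B = V_A × (R3‖R_L)/(R2 + R3‖R_L) = 9.754 × 5100/17100 = 2.91 V.

V ≈ 2.91 V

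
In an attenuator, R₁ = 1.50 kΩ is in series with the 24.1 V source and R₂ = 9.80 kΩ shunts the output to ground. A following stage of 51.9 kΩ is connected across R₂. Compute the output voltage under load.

The load sits in parallel with R₂: R₂‖R_L = (9.80 × 51.9) / (9.80 + 51.9) = 8.243 kΩ.
V_out = 24.1 × 8.243 / (1.50 + 8.243) = 24.1 × 8.243/9.743 = 20.4 V.
(Unloaded it would have been 20.9 V.)

V_out ≈ 20.4 V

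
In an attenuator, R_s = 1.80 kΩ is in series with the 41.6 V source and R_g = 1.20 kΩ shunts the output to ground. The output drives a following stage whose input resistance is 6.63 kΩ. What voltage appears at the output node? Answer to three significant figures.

The load sits in parallel with R_g: R_g‖R_L = (1.20 × 6.63) / (1.20 + 6.63) = 1.016 kΩ.
V_out = 41.6 × 1.016 / (1.80 + 1.016) = 41.6 × 1.016/2.816 = 15.0 V.

V_out ≈ 15.0 V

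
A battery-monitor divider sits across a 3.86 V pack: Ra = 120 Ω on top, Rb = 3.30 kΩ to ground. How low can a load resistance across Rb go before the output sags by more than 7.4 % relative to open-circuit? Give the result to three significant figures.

Output resistance R_th = Ra‖Rb = (120 × 3300)/3420 = 115.8 Ω.
The fractional drop is R_th/(R_th + R_L); requiring this ≤ 0.0740 gives R_L ≥ R_th(1/0.0740 − 1) = 115.8 × 12.51 = 1.45 kΩ.

R_L(min) ≈ 1.45 kΩ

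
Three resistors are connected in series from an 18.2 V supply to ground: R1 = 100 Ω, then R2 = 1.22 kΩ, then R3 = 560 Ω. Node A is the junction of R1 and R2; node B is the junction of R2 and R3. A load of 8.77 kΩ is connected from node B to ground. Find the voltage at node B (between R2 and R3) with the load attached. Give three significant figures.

At node B, R3 is in parallel with the load: R3‖R_L = 526.4 Ω.
Below node A the resistance is R2 + (R3‖R_L) = 1746 Ω, so V_A = 18.2 × 1746/1846 = 17.21 V.
Then V_B = V_A × (R3‖R_L)/(R2 + R3‖R_L) = 17.21 × 526.4/1746 = 5.19 V.

V ≈ 5.19 V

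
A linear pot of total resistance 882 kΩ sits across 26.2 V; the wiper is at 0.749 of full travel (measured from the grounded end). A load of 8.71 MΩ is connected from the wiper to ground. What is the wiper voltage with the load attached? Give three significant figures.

The wiper splits the pot into (1−α)R = 221.4 kΩ above and αR = 660.6 kΩ below.
Lower section ‖ load = 614.0 kΩ.
V_wiper = 26.2 × 614.0/(221.4 + 614.0) = 19.3 V.

V ≈ 19.3 V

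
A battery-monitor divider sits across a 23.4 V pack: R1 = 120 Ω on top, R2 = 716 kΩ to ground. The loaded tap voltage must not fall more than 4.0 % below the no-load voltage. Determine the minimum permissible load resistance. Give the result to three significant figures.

Output resistance R_th = R1‖R2 = (120 × 716000)/716100 = 120.0 Ω.
The fractional drop is R_th/(R_th + R_L); requiring this ≤ 0.0400 gives R_L ≥ R_th(1/0.0400 − 1) = 120.0 × 24.00 = 2.88 kΩ.

R_L(min) ≈ 2.88 kΩ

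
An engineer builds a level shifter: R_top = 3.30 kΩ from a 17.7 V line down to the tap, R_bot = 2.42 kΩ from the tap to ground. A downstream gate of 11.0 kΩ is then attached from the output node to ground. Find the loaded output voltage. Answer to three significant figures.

V_out ≈ 6.65 V

The load sits in parallel with R_bot: R_bot‖R_L = (2.42 × 11.0) / (2.42 + 11.0) = 1.984 kΩ.
V_out = 17.7 × 1.984 / (3.30 + 1.984) = 17.7 × 1.984/5.284 = 6.65 V.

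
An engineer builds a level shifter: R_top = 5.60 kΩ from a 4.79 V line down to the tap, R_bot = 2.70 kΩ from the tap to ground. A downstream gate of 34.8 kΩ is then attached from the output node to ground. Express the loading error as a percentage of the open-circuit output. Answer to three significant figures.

4.97 %

The divider's output (Thévenin) resistance is R_top‖R_bot = 1.822 kΩ.
Fractional drop under load = R_th/(R_th + R_L) = 1.822 / (1.822 + 34.8) = 0.04974.
So the output falls by 4.97 %.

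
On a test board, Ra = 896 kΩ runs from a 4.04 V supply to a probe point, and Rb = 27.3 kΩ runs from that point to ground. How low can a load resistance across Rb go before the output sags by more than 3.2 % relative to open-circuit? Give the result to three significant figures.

R_L(min) ≈ 801 kΩ

Output resistance R_th = Ra‖Rb = (896 × 27.3)/923.3 = 26.49 kΩ.
The fractional drop is R_th/(R_th + R_L); requiring this ≤ 0.0320 gives R_L ≥ R_th(1/0.0320 − 1) = 26.49 × 30.25 = 801 kΩ.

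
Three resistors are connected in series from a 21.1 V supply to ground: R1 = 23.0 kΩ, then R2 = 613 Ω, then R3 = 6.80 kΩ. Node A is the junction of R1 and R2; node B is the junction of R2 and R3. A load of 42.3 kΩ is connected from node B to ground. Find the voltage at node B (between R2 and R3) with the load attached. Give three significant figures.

At node B, R3 is in parallel with the load: R3‖R_L = 5858 Ω.
Below node A the resistance is R2 + (R3‖R_L) = 6471 Ω, so V_A = 21.1 × 6471/29470 = 4.633 V.
Then V_B = V_A × (R3‖R_L)/(R2 + R3‖R_L) = 4.633 × 5858/6471 = 4.19 V.

V ≈ 4.19 V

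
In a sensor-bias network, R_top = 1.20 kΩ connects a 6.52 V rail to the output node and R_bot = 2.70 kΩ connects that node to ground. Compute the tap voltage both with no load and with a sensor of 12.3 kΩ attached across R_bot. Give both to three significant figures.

Open-circuit: V = 6.52 × 2.70/(1.20 + 2.70) = 4.51 V.
With the load, R_bot becomes R_bot‖R_L = 2.214 kΩ, so V = 6.52 × 2.214/3.414 = 4.23 V.

Unloaded: 4.51 V; loaded: 4.23 V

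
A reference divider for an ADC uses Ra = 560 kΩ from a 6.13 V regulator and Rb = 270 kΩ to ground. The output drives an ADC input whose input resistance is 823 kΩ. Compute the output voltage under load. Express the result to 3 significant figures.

V_out ≈ 1.63 V

The load sits in parallel with Rb: Rb‖R_L = (270 × 823) / (270 + 823) = 203.3 kΩ.
V_out = 6.13 × 203.3 / (560 + 203.3) = 6.13 × 203.3/763.3 = 1.63 V.
(Unloaded it would have been 1.99 V.)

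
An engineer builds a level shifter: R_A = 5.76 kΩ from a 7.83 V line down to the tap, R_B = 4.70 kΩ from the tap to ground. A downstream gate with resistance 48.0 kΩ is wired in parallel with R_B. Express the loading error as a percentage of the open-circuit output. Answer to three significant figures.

5.12 %

The divider's output (Thévenin) resistance is R_A‖R_B = 2.588 kΩ.
Fractional drop under load = R_th/(R_th + R_L) = 2.588 / (2.588 + 48.0) = 0.05116.
So the output falls by 5.12 %.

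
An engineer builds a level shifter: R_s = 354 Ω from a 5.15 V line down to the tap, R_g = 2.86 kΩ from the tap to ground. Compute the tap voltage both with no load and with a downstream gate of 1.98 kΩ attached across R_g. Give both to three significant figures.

Unloaded: 4.58 V; loaded: 3.95 V

Open-circuit: V = 5.15 × 2860/(354 + 2860) = 4.58 V.
With the load, R_g becomes R_g‖R_L = 1170 Ω, so V = 5.15 × 1170/1524 = 3.95 V.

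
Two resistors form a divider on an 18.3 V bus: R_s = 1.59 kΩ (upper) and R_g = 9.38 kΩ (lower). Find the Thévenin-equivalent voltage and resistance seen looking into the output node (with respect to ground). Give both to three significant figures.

V_th = 15.6 V, R_th = 1.36 kΩ

V_th is the open-circuit tap voltage: 18.3 × 9.38/(1.59 + 9.38) = 15.6 V.
With the supply zeroed, R_s and R_g appear in parallel from the tap: R_th = R_s‖R_g = (1.59 × 9.38)/10.97 = 1.36 kΩ.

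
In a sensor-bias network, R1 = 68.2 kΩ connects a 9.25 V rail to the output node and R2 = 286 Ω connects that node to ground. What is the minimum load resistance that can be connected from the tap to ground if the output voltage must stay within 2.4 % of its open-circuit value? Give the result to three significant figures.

R_L(min) ≈ 11.6 kΩ

Output resistance R_th = R1‖R2 = (68200 × 286)/68490 = 284.8 Ω.
The fractional drop is R_th/(R_th + R_L); requiring this ≤ 0.0240 gives R_L ≥ R_th(1/0.0240 − 1) = 284.8 × 40.67 = 11.6 kΩ.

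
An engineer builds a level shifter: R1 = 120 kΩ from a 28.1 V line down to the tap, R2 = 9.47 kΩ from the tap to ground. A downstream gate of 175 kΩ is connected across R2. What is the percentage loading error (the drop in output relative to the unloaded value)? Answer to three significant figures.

The divider's output (Thévenin) resistance is R1‖R2 = 8.777 kΩ.
Fractional drop under load = R_th/(R_th + R_L) = 8.777 / (8.777 + 175) = 0.04776.
So the output falls by 4.78 %.

4.78 %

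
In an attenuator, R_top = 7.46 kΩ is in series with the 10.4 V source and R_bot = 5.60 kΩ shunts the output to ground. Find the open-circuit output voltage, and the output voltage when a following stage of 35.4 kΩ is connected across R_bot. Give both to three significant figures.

Unloaded: 4.46 V; loaded: 4.09 V

Open-circuit: V = 10.4 × 5.60/(7.46 + 5.60) = 4.46 V.
With the load, R_bot becomes R_bot‖R_L = 4.835 kΩ, so V = 10.4 × 4.835/12.30 = 4.09 V.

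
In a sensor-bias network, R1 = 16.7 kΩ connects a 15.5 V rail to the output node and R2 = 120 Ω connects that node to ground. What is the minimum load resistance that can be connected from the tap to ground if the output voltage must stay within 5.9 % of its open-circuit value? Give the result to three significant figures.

Output resistance R_th = R1‖R2 = (16700 × 120)/16820 = 119.1 Ω.
The fractional drop is R_th/(R_th + R_L); requiring this ≤ 0.0590 gives R_L ≥ R_th(1/0.0590 − 1) = 119.1 × 15.95 = 1.90 kΩ.

R_L(min) ≈ 1.90 kΩ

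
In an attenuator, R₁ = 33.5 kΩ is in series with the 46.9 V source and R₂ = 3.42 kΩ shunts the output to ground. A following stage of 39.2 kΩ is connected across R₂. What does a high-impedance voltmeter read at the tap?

V_out ≈ 4.03 V

The load sits in parallel with R₂: R₂‖R_L = (3.42 × 39.2) / (3.42 + 39.2) = 3.146 kΩ.
V_out = 46.9 × 3.146 / (33.5 + 3.146) = 46.9 × 3.146/36.65 = 4.03 V.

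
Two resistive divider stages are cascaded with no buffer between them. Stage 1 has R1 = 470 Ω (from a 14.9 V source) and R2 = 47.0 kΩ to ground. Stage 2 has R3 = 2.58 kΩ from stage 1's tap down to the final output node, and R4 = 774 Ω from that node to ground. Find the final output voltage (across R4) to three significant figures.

V_out ≈ 2.99 V

Stage 2 presents R3+R4 = 3354 Ω as a load on stage 1's tap.
Stage 1's lower leg becomes R2‖(R3+R4) = 3131 Ω, so V_mid = 14.9 × 3131/3601 = 12.96 V.
Stage 2 is itself unloaded: V_out = V_mid × R4/(R3+R4) = 12.96 × 774/3354 = 2.99 V.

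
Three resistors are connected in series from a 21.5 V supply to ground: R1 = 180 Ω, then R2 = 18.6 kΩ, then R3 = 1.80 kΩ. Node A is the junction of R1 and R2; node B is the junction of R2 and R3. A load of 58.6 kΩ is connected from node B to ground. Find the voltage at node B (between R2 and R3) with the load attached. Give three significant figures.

At node B, R3 is in parallel with the load: R3‖R_L = 1746 Ω.
Below node A the resistance is R2 + (R3‖R_L) = 20350 Ω, so V_A = 21.5 × 20350/20530 = 21.31 V.
Then V_B = V_A × (R3‖R_L)/(R2 + R3‖R_L) = 21.31 × 1746/20350 = 1.83 V.

V ≈ 1.83 V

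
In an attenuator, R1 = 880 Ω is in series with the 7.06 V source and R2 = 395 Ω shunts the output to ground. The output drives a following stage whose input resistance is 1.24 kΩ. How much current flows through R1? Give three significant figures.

I ≈ 5.99 mA

R2‖R_L = 299.6 Ω, so the source sees R1 + R2‖R_L = 1180 Ω.
I = 7.06 V / 1180 Ω = 5.99 mA.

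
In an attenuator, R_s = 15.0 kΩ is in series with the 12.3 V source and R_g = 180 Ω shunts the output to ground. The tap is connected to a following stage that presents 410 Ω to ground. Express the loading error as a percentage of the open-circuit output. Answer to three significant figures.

30.3 %

The divider's output (Thévenin) resistance is R_s‖R_g = 177.9 Ω.
Fractional drop under load = R_th/(R_th + R_L) = 177.9 / (177.9 + 410) = 0.3026.
So the output falls by 30.3 %.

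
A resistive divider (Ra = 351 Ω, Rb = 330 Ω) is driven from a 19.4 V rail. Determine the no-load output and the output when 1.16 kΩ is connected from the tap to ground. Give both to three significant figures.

Open-circuit: V = 19.4 × 330/(351 + 330) = 9.40 V.
With the load, Rb becomes Rb‖R_L = 256.9 Ω, so V = 19.4 × 256.9/607.9 = 8.20 V.

Unloaded: 9.40 V; loaded: 8.20 V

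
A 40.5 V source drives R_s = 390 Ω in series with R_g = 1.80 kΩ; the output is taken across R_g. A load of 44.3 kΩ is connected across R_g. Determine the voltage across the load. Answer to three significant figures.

The load sits in parallel with R_g: R_g‖R_L = (1800 × 44300) / (1800 + 44300) = 1730 Ω.
V_out = 40.5 × 1730 / (390 + 1730) = 40.5 × 1730/2120 = 33.0 V.

V_out ≈ 33.0 V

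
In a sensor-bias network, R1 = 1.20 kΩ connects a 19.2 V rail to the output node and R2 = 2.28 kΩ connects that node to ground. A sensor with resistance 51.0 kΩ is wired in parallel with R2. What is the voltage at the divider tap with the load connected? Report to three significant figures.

V_out ≈ 12.4 V

The load sits in parallel with R2: R2‖R_L = (2.28 × 51.0) / (2.28 + 51.0) = 2.182 kΩ.
V_out = 19.2 × 2.182 / (1.20 + 2.182) = 19.2 × 2.182/3.382 = 12.4 V.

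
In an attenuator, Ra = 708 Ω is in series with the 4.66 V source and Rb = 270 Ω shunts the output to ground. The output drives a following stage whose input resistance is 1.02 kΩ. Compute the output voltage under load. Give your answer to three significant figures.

V_out ≈ 1.08 V

The load sits in parallel with Rb: Rb‖R_L = (270 × 1020) / (270 + 1020) = 213.5 Ω.
V_out = 4.66 × 213.5 / (708 + 213.5) = 4.66 × 213.5/921.5 = 1.08 V.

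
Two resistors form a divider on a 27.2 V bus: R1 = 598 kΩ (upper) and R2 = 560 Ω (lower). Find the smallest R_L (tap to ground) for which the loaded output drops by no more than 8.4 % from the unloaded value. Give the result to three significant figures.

R_L(min) ≈ 6.10 kΩ

Output resistance R_th = R1‖R2 = (598000 × 560)/598600 = 559.5 Ω.
The fractional drop is R_th/(R_th + R_L); requiring this ≤ 0.0840 gives R_L ≥ R_th(1/0.0840 − 1) = 559.5 × 10.90 = 6.10 kΩ.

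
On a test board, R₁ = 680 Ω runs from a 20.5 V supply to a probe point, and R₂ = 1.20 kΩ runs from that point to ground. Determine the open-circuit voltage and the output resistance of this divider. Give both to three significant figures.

V_th = 13.1 V, R_th = 434 Ω

V_th is the open-circuit tap voltage: 20.5 × 1200/(680 + 1200) = 13.1 V.
With the supply zeroed, R₁ and R₂ appear in parallel from the tap: R_th = R₁‖R₂ = (680 × 1200)/1880 = 434 Ω.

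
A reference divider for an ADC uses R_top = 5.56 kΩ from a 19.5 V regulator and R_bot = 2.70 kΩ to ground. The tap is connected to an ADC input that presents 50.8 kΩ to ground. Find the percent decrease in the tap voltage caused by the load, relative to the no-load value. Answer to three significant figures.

3.45 %

The divider's output (Thévenin) resistance is R_top‖R_bot = 1.817 kΩ.
Fractional drop under load = R_th/(R_th + R_L) = 1.817 / (1.817 + 50.8) = 0.03454.
So the output falls by 3.45 %.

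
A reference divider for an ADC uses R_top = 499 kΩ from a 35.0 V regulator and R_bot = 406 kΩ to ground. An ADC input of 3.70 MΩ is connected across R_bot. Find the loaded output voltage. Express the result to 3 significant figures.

The load sits in parallel with R_bot: R_bot‖R_L = (406 × 3700) / (406 + 3700) = 365.9 kΩ.
V_out = 35.0 × 365.9 / (499 + 365.9) = 35.0 × 365.9/864.9 = 14.8 V.
(Unloaded it would have been 15.7 V.)

V_out ≈ 14.8 V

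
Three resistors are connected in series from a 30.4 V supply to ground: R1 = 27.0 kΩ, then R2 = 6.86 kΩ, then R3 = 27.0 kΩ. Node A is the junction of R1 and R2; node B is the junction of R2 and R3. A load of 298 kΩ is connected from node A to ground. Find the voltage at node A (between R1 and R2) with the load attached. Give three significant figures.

Below node A the series string R2+R3 = 33.86 kΩ sits in parallel with the 298 kΩ load: 30.41 kΩ.
V_A = 30.4 × 30.41/(27.0 + 30.41) = 16.1 V.

V ≈ 16.1 V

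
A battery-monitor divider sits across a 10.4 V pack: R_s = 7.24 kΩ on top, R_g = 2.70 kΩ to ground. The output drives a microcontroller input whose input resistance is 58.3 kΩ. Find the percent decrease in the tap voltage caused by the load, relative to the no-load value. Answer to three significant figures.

3.26 %

The divider's output (Thévenin) resistance is R_s‖R_g = 1.967 kΩ.
Fractional drop under load = R_th/(R_th + R_L) = 1.967 / (1.967 + 58.3) = 0.03263.
So the output falls by 3.26 %.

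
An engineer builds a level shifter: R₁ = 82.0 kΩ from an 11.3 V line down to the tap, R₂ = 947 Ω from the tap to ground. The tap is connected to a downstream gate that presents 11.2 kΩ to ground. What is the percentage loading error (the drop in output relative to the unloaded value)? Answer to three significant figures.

The divider's output (Thévenin) resistance is R₁‖R₂ = 936.2 Ω.
Fractional drop under load = R_th/(R_th + R_L) = 936.2 / (936.2 + 11200) = 0.07714.
So the output falls by 7.71 %.

7.71 %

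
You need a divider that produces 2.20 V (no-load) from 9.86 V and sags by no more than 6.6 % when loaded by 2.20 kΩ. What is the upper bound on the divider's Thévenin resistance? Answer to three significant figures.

R_th ≤ 155 Ω

Loading drop = R_th/(R_th + R_L) ≤ 0.0660, so R_th ≤ R_L · ε/(1−ε) = 2.20 kΩ × 0.0660/0.9340 = 155 Ω.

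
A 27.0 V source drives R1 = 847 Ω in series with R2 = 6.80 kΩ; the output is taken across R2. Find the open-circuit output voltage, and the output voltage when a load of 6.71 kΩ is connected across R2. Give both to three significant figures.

Unloaded: 24.0 V; loaded: 21.6 V

Open-circuit: V = 27.0 × 6800/(847 + 6800) = 24.0 V.
With the load, R2 becomes R2‖R_L = 3377 Ω, so V = 27.0 × 3377/4224 = 21.6 V.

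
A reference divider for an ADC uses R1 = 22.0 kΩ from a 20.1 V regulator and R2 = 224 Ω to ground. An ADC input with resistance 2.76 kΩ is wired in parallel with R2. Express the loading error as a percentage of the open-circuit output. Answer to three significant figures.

The divider's output (Thévenin) resistance is R1‖R2 = 221.7 Ω.
Fractional drop under load = R_th/(R_th + R_L) = 221.7 / (221.7 + 2760) = 0.07437.
So the output falls by 7.44 %.

7.44 %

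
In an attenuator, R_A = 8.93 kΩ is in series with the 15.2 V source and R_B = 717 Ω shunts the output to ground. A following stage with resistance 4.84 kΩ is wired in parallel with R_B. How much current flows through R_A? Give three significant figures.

I ≈ 1.59 mA

R_B‖R_L = 624.5 Ω, so the source sees R_A + R_B‖R_L = 9554 Ω.
I = 15.2 V / 9554 Ω = 1.59 mA.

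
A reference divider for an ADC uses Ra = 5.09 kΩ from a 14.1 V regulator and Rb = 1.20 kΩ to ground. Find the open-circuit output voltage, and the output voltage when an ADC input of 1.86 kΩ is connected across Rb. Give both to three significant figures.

Open-circuit: V = 14.1 × 1.20/(5.09 + 1.20) = 2.69 V.
With the load, Rb becomes Rb‖R_L = 0.7294 kΩ, so V = 14.1 × 0.7294/5.819 = 1.77 V.

Unloaded: 2.69 V; loaded: 1.77 V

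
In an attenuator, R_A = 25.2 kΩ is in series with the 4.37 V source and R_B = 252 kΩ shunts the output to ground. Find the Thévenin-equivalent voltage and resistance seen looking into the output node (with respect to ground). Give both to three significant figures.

V_th is the open-circuit tap voltage: 4.37 × 252/(25.2 + 252) = 3.97 V.
With the supply zeroed, R_A and R_B appear in parallel from the tap: R_th = R_A‖R_B = (25.2 × 252)/277.2 = 22.9 kΩ.

V_th = 3.97 V, R_th = 22.9 kΩ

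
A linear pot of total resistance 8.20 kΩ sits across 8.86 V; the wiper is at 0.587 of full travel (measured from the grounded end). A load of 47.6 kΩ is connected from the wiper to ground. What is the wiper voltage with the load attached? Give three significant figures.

The wiper splits the pot into (1−α)R = 3.387 kΩ above and αR = 4.813 kΩ below.
Lower section ‖ load = 4.371 kΩ.
V_wiper = 8.86 × 4.371/(3.387 + 4.371) = 4.99 V.

V ≈ 4.99 V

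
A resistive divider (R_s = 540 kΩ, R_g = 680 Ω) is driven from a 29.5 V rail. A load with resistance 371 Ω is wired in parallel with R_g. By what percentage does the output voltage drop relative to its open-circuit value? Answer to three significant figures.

64.7 %

Unloaded V = 29.5 × 680/540700 = 0.03710 V.
Loaded: R_g‖R_L = 240.0 Ω, giving V = 29.5 × 240.0/540200 = 0.01311 V.
Drop = (0.03710 − 0.01311) / 0.03710 = 64.7 %.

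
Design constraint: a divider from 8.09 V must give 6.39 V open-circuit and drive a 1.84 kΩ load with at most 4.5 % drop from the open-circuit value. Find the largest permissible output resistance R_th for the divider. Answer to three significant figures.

R_th ≤ 86.7 Ω

Loading drop = R_th/(R_th + R_L) ≤ 0.0450, so R_th ≤ R_L · ε/(1−ε) = 1.84 kΩ × 0.0450/0.9550 = 86.7 Ω.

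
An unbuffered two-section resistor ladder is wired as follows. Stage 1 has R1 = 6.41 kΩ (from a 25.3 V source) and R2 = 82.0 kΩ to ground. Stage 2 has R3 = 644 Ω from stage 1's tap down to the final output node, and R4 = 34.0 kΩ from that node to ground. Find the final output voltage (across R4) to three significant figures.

V_out ≈ 19.7 V

Stage 2 presents R3+R4 = 34640 Ω as a load on stage 1's tap.
Stage 1's lower leg becomes R2‖(R3+R4) = 24350 Ω, so V_mid = 25.3 × 24350/30760 = 20.03 V.
Stage 2 is itself unloaded: V_out = V_mid × R4/(R3+R4) = 20.03 × 34000/34640 = 19.7 V.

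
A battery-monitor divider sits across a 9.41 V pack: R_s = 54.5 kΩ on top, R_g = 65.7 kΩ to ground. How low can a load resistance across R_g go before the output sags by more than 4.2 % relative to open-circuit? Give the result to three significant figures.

Output resistance R_th = R_s‖R_g = (54.5 × 65.7)/120.2 = 29.79 kΩ.
The fractional drop is R_th/(R_th + R_L); requiring this ≤ 0.0420 gives R_L ≥ R_th(1/0.0420 − 1) = 29.79 × 22.81 = 679 kΩ.

R_L(min) ≈ 679 kΩ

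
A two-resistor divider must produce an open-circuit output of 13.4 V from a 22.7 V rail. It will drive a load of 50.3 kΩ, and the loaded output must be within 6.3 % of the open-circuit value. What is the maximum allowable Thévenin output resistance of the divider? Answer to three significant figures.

Loading drop = R_th/(R_th + R_L) ≤ 0.0630, so R_th ≤ R_L · ε/(1−ε) = 50.3 kΩ × 0.0630/0.9370 = 3.38 kΩ.
(Any R1, R2 with R2/(R1+R2) = 0.590 and R1‖R2 ≤ 3.38 kΩ will meet the spec.)

R_th ≤ 3.38 kΩ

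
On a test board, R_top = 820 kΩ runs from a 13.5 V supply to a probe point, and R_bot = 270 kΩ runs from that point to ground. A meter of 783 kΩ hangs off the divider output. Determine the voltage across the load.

V_out ≈ 2.66 V

The load sits in parallel with R_bot: R_bot‖R_L = (270 × 783) / (270 + 783) = 200.8 kΩ.
V_out = 13.5 × 200.8 / (820 + 200.8) = 13.5 × 200.8/1021 = 2.66 V.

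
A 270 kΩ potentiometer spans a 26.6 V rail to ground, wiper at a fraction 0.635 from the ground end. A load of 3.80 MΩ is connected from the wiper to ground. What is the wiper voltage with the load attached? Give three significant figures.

V ≈ 16.6 V

The wiper splits the pot into (1−α)R = 98.55 kΩ above and αR = 171.4 kΩ below.
Lower section ‖ load = 164.0 kΩ.
V_wiper = 26.6 × 164.0/(98.55 + 164.0) = 16.6 V.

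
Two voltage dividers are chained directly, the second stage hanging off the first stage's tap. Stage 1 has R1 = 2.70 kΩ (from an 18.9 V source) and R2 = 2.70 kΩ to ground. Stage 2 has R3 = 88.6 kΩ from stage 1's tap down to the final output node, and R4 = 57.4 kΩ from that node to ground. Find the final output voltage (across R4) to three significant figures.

V_out ≈ 3.68 V

Stage 2 presents R3+R4 = 146.0 kΩ as a load on stage 1's tap.
Stage 1's lower leg becomes R2‖(R3+R4) = 2.651 kΩ, so V_mid = 18.9 × 2.651/5.351 = 9.363 V.
Stage 2 is itself unloaded: V_out = V_mid × R4/(R3+R4) = 9.363 × 57.4/146.0 = 3.68 V.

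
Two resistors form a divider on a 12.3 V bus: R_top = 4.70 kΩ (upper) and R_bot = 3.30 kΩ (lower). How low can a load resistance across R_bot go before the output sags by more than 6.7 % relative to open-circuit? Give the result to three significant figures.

Output resistance R_th = R_top‖R_bot = (4.70 × 3.30)/8.000 = 1.939 kΩ.
The fractional drop is R_th/(R_th + R_L); requiring this ≤ 0.0670 gives R_L ≥ R_th(1/0.0670 − 1) = 1.939 × 13.93 = 27.0 kΩ.

R_L(min) ≈ 27.0 kΩ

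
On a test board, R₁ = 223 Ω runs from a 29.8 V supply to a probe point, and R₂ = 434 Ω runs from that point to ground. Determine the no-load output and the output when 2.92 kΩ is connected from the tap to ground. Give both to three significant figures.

Open-circuit: V = 29.8 × 434/(223 + 434) = 19.7 V.
With the load, R₂ becomes R₂‖R_L = 377.8 Ω, so V = 29.8 × 377.8/600.8 = 18.7 V.

Unloaded: 19.7 V; loaded: 18.7 V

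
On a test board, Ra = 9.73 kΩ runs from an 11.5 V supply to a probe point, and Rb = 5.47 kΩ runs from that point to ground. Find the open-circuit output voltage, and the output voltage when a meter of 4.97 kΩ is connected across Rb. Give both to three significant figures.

Unloaded: 4.14 V; loaded: 2.43 V

Open-circuit: V = 11.5 × 5.47/(9.73 + 5.47) = 4.14 V.
With the load, Rb becomes Rb‖R_L = 2.604 kΩ, so V = 11.5 × 2.604/12.33 = 2.43 V.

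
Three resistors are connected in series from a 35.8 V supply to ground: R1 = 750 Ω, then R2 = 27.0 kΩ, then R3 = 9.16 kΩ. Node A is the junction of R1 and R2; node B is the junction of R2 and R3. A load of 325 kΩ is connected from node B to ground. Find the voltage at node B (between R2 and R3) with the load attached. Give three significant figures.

V ≈ 8.70 V

At node B, R3 is in parallel with the load: R3‖R_L = 8909 Ω.
Below node A the resistance is R2 + (R3‖R_L) = 35910 Ω, so V_A = 35.8 × 35910/36660 = 35.07 V.
Then V_B = V_A × (R3‖R_L)/(R2 + R3‖R_L) = 35.07 × 8909/35910 = 8.70 V.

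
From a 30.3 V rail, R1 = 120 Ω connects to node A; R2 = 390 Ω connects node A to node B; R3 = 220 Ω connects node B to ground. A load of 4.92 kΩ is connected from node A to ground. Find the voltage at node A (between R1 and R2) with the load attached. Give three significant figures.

V ≈ 24.8 V

Below node A the series string R2+R3 = 610.0 Ω sits in parallel with the 4920 Ω load: 542.7 Ω.
V_A = 30.3 × 542.7/(120 + 542.7) = 24.8 V.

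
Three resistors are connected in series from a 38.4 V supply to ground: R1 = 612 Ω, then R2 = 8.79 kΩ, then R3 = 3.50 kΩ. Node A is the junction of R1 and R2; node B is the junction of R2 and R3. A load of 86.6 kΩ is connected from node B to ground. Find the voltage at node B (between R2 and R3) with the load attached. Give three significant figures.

V ≈ 10.1 V

At node B, R3 is in parallel with the load: R3‖R_L = 3364 Ω.
Below node A the resistance is R2 + (R3‖R_L) = 12150 Ω, so V_A = 38.4 × 12150/12770 = 36.56 V.
Then V_B = V_A × (R3‖R_L)/(R2 + R3‖R_L) = 36.56 × 3364/12150 = 10.1 V.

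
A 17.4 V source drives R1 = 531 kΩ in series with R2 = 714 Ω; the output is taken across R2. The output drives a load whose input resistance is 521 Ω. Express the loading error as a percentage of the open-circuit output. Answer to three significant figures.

57.8 %

The divider's output (Thévenin) resistance is R1‖R2 = 713.0 Ω.
Fractional drop under load = R_th/(R_th + R_L) = 713.0 / (713.0 + 521) = 0.5778.
So the output falls by 57.8 %.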